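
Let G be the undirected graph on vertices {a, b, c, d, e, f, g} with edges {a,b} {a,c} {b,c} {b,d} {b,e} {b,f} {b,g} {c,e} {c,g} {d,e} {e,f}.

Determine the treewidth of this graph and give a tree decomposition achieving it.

Treewidth 2.
One such decomposition:
Bags: B1 = {b, c, e}  B2 = {a, b, c}  B3 = {b, e, f}  B4 = {b, d, e}  B5 = {b, c, g}
Tree: B1–B2, B1–B3, B3–B4, B2–B5

Every bag has size at most 3, so the width is 3 − 1 = 2 and tw(G) ≤ 2. On the other hand G contains the 3-clique {b, d, e}. A clique must lie in a single bag of any decomposition, so no decomposition can have width below 2. Hence tw(G) = 2 exactly.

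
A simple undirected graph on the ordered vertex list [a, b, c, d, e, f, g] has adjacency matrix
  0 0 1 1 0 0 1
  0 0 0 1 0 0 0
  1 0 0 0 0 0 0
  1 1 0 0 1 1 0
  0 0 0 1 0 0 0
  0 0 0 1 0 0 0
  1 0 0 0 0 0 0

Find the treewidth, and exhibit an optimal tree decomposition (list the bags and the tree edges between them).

Treewidth 1.
Bags: B1 = {d, e}  B2 = {a, d}  B3 = {b, d}  B4 = {a, c}  B5 = {d, f}  B6 = {a, g}
Tree: B1–B2, B2–B3, B2–B4, B1–B5, B2–B6

Each bag holds 2 vertices, so the decomposition has width 1, which upper-bounds the treewidth. G has an edge, so its treewidth is at least 1. Combining the bounds, tw(G) = 1.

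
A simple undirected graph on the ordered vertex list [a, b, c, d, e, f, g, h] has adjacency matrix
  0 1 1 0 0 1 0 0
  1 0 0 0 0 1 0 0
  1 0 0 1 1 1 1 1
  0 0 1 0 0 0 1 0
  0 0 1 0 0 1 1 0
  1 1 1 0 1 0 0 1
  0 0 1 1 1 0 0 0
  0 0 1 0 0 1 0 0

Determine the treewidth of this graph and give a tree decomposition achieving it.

The largest bag has 3 vertices, giving width 2; this decomposition certifies tw(G) ≤ 2. For the lower bound, the 3 vertices {c, d, g} are pairwise adjacent, and any tree decomposition puts a clique entirely inside one bag — forcing width ≥ 2. Combining the bounds, tw(G) = 2.

Treewidth 2.
One optimal decomposition is:
Bags: B1 = {c, e, f}  B2 = {c, e, g}  B3 = {c, f, h}  B4 = {a, c, f}  B5 = {a, b, f}  B6 = {c, d, g}
Tree: B1–B2, B1–B3, B3–B4, B4–B5, B2–B6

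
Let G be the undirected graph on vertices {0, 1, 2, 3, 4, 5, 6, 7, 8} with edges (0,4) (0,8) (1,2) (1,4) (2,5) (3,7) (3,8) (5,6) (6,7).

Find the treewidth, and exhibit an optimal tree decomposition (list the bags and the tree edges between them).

Treewidth 2.
One such decomposition:
Bags: B1 = {3, 7, 8}  B2 = {6, 7, 8}  B3 = {5, 6, 8}  B4 = {2, 5, 8}  B5 = {1, 2, 8}  B6 = {1, 4, 8}  B7 = {0, 4, 8}
Tree: B1–B2, B2–B3, B3–B4, B4–B5, B5–B6, B6–B7

Every bag has size at most 3, so the width is 3 − 1 = 2 and tw(G) ≤ 2. For the lower bound, G contains the cycle 8–3–7–6–5–2–1–4–0–8, so G is not a forest; only forests have treewidth ≤ 1, hence tw(G) ≥ 2. The upper and lower bounds meet at 2, so that is the treewidth.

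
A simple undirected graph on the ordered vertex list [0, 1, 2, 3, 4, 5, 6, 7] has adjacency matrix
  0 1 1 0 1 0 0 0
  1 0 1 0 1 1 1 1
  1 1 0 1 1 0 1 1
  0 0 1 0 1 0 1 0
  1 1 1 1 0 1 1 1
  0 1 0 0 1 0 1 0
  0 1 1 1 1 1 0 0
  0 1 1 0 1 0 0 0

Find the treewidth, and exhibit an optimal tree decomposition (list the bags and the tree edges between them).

Every bag has size at most 4, so the width is 4 − 1 = 3 and tw(G) ≤ 3. For the lower bound, the 4 vertices {0, 1, 2, 4} are pairwise adjacent, and any tree decomposition puts a clique entirely inside one bag — forcing width ≥ 3. The upper and lower bounds meet at 3, so that is the treewidth.

Treewidth 3.
One such decomposition:
Bags: B1 = {1, 2, 4, 7}  B2 = {1, 2, 4, 6}  B3 = {0, 1, 2, 4}  B4 = {2, 3, 4, 6}  B5 = {1, 4, 5, 6}
Tree: B1–B2, B1–B3, B2–B4, B2–B5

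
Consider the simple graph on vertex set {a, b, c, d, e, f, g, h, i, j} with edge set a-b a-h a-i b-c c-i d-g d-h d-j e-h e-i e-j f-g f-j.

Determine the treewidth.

2

A width-2 tree decomposition is:
Bags: B1 = {f, g, j}  B2 = {d, g, j}  B3 = {d, e, j}  B4 = {d, e, h}  B5 = {e, h, i}  B6 = {a, h, i}  B7 = {a, c, i}  B8 = {a, b, c}
Tree: B1–B2, B2–B3, B3–B4, B4–B5, B5–B6, B6–B7, B7–B8
The largest bag has 3 vertices, giving width 2; this decomposition certifies tw(G) ≤ 2. For the lower bound, G contains the cycle f–g–d–j–f, so G is not a forest; only forests have treewidth ≤ 1, hence tw(G) ≥ 2. Combining the bounds, tw(G) = 2.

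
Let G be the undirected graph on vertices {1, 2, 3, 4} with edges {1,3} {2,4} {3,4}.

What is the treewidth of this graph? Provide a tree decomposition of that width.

Every bag has size at most 2, so the width is 2 − 1 = 1 and tw(G) ≤ 1. G has an edge, so its treewidth is at least 1. Therefore the treewidth is 1.

Treewidth 1.
One optimal decomposition is:
Bags: B1 = {1, 3}  B2 = {3, 4}  B3 = {2, 4}
Tree: B1–B2, B2–B3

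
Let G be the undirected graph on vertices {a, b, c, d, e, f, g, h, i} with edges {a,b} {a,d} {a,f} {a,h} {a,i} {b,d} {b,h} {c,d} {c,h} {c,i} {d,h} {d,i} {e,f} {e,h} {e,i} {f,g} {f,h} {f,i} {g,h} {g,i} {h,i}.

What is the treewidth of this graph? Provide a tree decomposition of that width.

Treewidth 3.
One optimal decomposition is:
Bags: B1 = {a, f, h, i}  B2 = {a, d, h, i}  B3 = {e, f, h, i}  B4 = {a, b, d, h}  B5 = {f, g, h, i}  B6 = {c, d, h, i}
Tree: B1–B2, B1–B3, B2–B4, B3–B5, B2–B6

Each bag holds 4 vertices, so the decomposition has width 3, which upper-bounds the treewidth. Conversely, {a, b, d, h} is a clique of size 4, and the vertices of any clique must share a bag in every tree decomposition; so some bag has ≥ 4 vertices and tw(G) ≥ 3. Combining the bounds, tw(G) = 3.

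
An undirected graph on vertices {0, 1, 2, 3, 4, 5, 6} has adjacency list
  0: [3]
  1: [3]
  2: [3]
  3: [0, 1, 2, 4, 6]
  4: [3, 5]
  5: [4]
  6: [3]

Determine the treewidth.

1

A width-1 tree decomposition is:
Bags: B1 = {3, 6}  B2 = {2, 3}  B3 = {3, 4}  B4 = {1, 3}  B5 = {0, 3}  B6 = {4, 5}
Tree: B1–B2, B1–B3, B3–B4, B4–B5, B3–B6
Every bag has size at most 2, so the width is 2 − 1 = 1 and tw(G) ≤ 1. Since G has at least one edge (e.g. 3–6), it is not an edgeless graph, so tw(G) ≥ 1. The upper and lower bounds meet at 1, so that is the treewidth.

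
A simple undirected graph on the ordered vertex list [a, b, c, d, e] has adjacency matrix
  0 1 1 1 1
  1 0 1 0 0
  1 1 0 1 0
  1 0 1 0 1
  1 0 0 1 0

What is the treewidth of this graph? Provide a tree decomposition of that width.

Treewidth 2.
One optimal decomposition is:
Bags: B1 = {a, c, d}  B2 = {a, d, e}  B3 = {a, b, c}
Tree: B1–B2, B1–B3

Every bag has size at most 3, so the width is 3 − 1 = 2 and tw(G) ≤ 2. On the other hand G contains the 3-clique {a, d, e}. A clique must lie in a single bag of any decomposition, so no decomposition can have width below 2. Therefore the treewidth is 2.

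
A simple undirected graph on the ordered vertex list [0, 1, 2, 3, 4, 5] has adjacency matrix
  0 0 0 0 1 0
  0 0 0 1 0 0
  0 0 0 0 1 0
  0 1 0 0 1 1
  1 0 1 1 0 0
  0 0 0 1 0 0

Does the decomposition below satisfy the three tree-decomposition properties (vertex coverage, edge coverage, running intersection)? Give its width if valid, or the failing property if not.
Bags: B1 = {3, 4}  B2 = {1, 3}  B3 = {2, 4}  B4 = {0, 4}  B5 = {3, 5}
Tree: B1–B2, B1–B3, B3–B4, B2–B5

Vertex coverage: the bags together contain {0, 1, 2, 3, 4, 5}, the full vertex set. Edge coverage: each edge of G has both endpoints in at least one bag. Running intersection: for every vertex, the bags containing it form a connected subtree. All three properties hold, so this is a valid tree decomposition of width max|bag| − 1 = 1, and hence tw(G) ≤ 1.

Yes; width 1.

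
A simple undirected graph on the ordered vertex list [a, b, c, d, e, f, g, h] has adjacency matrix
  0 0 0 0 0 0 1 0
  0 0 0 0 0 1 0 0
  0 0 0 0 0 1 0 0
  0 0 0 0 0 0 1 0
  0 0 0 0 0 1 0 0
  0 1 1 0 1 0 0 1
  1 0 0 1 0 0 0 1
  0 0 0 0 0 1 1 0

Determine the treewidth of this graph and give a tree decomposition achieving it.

Treewidth 1.
Bags: B1 = {g, h}  B2 = {f, h}  B3 = {d, g}  B4 = {e, f}  B5 = {b, f}  B6 = {c, f}  B7 = {a, g}
Tree: B1–B2, B1–B3, B2–B4, B4–B5, B2–B6, B1–B7

Each bag holds 2 vertices, so the decomposition has width 1, which upper-bounds the treewidth. Since G has at least one edge (e.g. h–g), it is not an edgeless graph, so tw(G) ≥ 1. Combining the bounds, tw(G) = 1.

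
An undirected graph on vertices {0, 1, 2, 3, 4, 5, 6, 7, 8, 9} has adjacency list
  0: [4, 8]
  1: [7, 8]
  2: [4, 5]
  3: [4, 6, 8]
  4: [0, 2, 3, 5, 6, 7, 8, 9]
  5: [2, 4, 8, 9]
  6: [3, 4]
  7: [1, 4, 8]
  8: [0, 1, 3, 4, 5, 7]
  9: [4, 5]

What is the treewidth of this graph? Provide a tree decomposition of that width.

Treewidth 2.
Bags: B1 = {4, 5, 8}  B2 = {3, 4, 8}  B3 = {3, 4, 6}  B4 = {4, 5, 9}  B5 = {0, 4, 8}  B6 = {4, 7, 8}  B7 = {1, 7, 8}  B8 = {2, 4, 5}
Tree: B1–B2, B2–B3, B1–B4, B2–B5, B2–B6, B6–B7, B1–B8

Every bag has size at most 3, so the width is 3 − 1 = 2 and tw(G) ≤ 2. Conversely, {1, 7, 8} is a clique of size 3, and the vertices of any clique must share a bag in every tree decomposition; so some bag has ≥ 3 vertices and tw(G) ≥ 2. Hence tw(G) = 2 exactly.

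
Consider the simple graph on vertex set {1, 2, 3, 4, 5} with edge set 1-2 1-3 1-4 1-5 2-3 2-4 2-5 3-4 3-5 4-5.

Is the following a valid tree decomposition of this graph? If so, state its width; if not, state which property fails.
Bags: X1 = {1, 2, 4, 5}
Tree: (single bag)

A tree decomposition must satisfy three properties: every vertex lies in some bag; for every edge, both endpoints lie together in some bag; and for every vertex, the bags containing it form a connected subtree. Here vertex 3 appears in no bag, so the decomposition is invalid.

No — vertex 3 appears in no bag.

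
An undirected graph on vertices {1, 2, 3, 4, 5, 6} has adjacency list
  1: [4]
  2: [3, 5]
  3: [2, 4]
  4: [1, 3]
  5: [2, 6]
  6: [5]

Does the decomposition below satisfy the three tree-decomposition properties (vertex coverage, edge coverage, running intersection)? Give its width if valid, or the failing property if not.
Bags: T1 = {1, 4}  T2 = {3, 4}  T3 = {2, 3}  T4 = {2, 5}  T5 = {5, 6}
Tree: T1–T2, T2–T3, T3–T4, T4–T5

Yes; width 1.

Every vertex of G appears in some bag (union = {1, 2, 3, 4, 5, 6}); every edge is covered by a bag; and for each vertex v the set of bags containing v is connected in the bag tree. The decomposition is therefore valid. The largest bag has 2 vertices, so the width is 1.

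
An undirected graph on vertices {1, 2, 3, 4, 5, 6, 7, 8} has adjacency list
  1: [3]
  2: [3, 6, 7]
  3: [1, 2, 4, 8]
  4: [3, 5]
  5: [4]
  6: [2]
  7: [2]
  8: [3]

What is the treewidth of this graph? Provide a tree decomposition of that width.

Treewidth 1.
Bags: B1 = {2, 3}  B2 = {3, 8}  B3 = {2, 6}  B4 = {1, 3}  B5 = {3, 4}  B6 = {2, 7}  B7 = {4, 5}
Tree: B1–B2, B1–B3, B2–B4, B4–B5, B3–B6, B5–B7

Every bag has size at most 2, so the width is 2 − 1 = 1 and tw(G) ≤ 1. G has an edge, so its treewidth is at least 1. Therefore the treewidth is 1.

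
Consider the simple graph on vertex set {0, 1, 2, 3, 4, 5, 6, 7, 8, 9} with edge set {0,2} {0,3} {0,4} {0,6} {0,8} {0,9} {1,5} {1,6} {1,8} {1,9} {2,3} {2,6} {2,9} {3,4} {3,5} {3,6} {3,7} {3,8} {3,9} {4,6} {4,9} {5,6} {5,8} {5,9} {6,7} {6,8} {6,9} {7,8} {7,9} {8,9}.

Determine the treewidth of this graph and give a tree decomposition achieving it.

Every bag has size at most 5, so the width is 5 − 1 = 4 and tw(G) ≤ 4. Conversely, {1, 5, 6, 8, 9} is a clique of size 5, and the vertices of any clique must share a bag in every tree decomposition; so some bag has ≥ 5 vertices and tw(G) ≥ 4. The upper and lower bounds meet at 4, so that is the treewidth.

Treewidth 4.
Bags: B1 = {0, 2, 3, 6, 9}  B2 = {0, 3, 6, 8, 9}  B3 = {0, 3, 4, 6, 9}  B4 = {3, 6, 7, 8, 9}  B5 = {3, 5, 6, 8, 9}  B6 = {1, 5, 6, 8, 9}
Tree: B1–B2, B2–B3, B2–B4, B4–B5, B5–B6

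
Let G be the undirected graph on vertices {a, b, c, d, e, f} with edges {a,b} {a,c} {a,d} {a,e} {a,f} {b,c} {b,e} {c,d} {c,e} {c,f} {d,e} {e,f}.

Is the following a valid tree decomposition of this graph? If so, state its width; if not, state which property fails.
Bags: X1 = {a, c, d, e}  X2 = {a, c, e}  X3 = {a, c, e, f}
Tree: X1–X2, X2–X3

No — vertex b appears in no bag.

A tree decomposition must satisfy three properties: every vertex lies in some bag; for every edge, both endpoints lie together in some bag; and for every vertex, the bags containing it form a connected subtree. Here vertex b appears in no bag, so the decomposition is invalid.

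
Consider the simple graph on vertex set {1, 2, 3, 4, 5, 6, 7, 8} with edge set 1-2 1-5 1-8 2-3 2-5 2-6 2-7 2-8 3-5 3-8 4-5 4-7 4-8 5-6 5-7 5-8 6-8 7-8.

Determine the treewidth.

3

A width-3 tree decomposition is:
Bags: B1 = {2, 5, 7, 8}  B2 = {4, 5, 7, 8}  B3 = {1, 2, 5, 8}  B4 = {2, 3, 5, 8}  B5 = {2, 5, 6, 8}
Tree: B1–B2, B1–B3, B1–B4, B1–B5
Every bag has size at most 4, so the width is 4 − 1 = 3 and tw(G) ≤ 3. For the lower bound, the 4 vertices {1, 2, 5, 8} are pairwise adjacent, and any tree decomposition puts a clique entirely inside one bag — forcing width ≥ 3. Therefore the treewidth is 3.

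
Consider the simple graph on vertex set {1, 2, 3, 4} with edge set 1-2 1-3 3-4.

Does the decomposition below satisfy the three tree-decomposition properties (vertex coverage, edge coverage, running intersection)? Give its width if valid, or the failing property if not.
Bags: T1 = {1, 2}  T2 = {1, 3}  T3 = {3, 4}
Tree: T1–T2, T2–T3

Every vertex of G appears in some bag (union = {1, 2, 3, 4}); every edge is covered by a bag; and for each vertex v the set of bags containing v is connected in the bag tree. The decomposition is therefore valid. The largest bag has 2 vertices, so the width is 1.

Yes; width 1.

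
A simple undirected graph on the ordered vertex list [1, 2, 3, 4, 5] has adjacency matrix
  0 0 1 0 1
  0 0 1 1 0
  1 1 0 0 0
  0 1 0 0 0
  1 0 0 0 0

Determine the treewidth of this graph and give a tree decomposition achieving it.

Each bag holds 2 vertices, so the decomposition has width 1, which upper-bounds the treewidth. Since G has at least one edge (e.g. 4–2), it is not an edgeless graph, so tw(G) ≥ 1. Therefore the treewidth is 1.

Treewidth 1.
One such decomposition:
Bags: B1 = {2, 4}  B2 = {2, 3}  B3 = {1, 3}  B4 = {1, 5}
Tree: B1–B2, B2–B3, B3–B4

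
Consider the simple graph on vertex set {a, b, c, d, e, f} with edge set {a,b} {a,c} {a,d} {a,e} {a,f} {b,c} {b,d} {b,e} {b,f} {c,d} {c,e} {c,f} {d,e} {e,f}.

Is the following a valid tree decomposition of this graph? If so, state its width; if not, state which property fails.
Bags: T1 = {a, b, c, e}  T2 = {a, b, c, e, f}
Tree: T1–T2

A tree decomposition must satisfy three properties: every vertex lies in some bag; for every edge, both endpoints lie together in some bag; and for every vertex, the bags containing it form a connected subtree. Here vertex d appears in no bag, so the decomposition is invalid.

No — vertex d appears in no bag.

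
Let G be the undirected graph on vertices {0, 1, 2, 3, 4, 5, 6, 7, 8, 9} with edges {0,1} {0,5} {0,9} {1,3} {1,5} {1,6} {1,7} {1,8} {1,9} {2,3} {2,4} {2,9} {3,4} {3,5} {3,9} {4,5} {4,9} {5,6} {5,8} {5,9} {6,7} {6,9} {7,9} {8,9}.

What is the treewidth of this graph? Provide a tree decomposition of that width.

The largest bag has 4 vertices, giving width 3; this decomposition certifies tw(G) ≤ 3. Conversely, {0, 1, 5, 9} is a clique of size 4, and the vertices of any clique must share a bag in every tree decomposition; so some bag has ≥ 4 vertices and tw(G) ≥ 3. The upper and lower bounds meet at 3, so that is the treewidth.

Treewidth 3.
Bags: B1 = {1, 5, 6, 9}  B2 = {1, 3, 5, 9}  B3 = {3, 4, 5, 9}  B4 = {1, 6, 7, 9}  B5 = {0, 1, 5, 9}  B6 = {2, 3, 4, 9}  B7 = {1, 5, 8, 9}
Tree: B1–B2, B2–B3, B1–B4, B1–B5, B3–B6, B1–B7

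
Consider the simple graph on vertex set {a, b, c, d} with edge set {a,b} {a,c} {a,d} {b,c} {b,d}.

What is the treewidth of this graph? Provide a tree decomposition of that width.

Treewidth 2.
Bags: B1 = {a, b, c}  B2 = {a, b, d}
Tree: B1–B2

Each bag holds 3 vertices, so the decomposition has width 2, which upper-bounds the treewidth. On the other hand G contains the 3-clique {a, b, d}. A clique must lie in a single bag of any decomposition, so no decomposition can have width below 2. Hence tw(G) = 2 exactly.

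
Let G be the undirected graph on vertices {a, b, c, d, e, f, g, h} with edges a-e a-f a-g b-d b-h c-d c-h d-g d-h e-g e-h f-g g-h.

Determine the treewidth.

A width-2 tree decomposition is:
Bags: B1 = {e, g, h}  B2 = {d, g, h}  B3 = {c, d, h}  B4 = {a, e, g}  B5 = {b, d, h}  B6 = {a, f, g}
Tree: B1–B2, B2–B3, B1–B4, B2–B5, B4–B6
The largest bag has 3 vertices, giving width 2; this decomposition certifies tw(G) ≤ 2. Conversely, {a, e, g} is a clique of size 3, and the vertices of any clique must share a bag in every tree decomposition; so some bag has ≥ 3 vertices and tw(G) ≥ 2. The upper and lower bounds meet at 2, so that is the treewidth.

2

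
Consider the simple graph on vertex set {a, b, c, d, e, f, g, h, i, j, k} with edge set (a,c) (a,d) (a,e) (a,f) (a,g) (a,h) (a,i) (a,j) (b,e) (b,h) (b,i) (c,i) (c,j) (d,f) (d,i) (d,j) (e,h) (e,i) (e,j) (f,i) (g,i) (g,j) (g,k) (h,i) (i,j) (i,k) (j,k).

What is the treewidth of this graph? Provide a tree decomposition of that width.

Treewidth 3.
Bags: B1 = {a, e, h, i}  B2 = {a, e, i, j}  B3 = {a, g, i, j}  B4 = {b, e, h, i}  B5 = {a, d, i, j}  B6 = {a, c, i, j}  B7 = {g, i, j, k}  B8 = {a, d, f, i}
Tree: B1–B2, B2–B3, B1–B4, B2–B5, B3–B6, B3–B7, B5–B8

Each bag holds 4 vertices, so the decomposition has width 3, which upper-bounds the treewidth. On the other hand G contains the 4-clique {a, d, i, j}. A clique must lie in a single bag of any decomposition, so no decomposition can have width below 3. Therefore the treewidth is 3.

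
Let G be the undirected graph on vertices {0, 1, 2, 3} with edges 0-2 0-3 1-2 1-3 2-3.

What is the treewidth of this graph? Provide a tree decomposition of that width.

Treewidth 2.
One such decomposition:
Bags: B1 = {1, 2, 3}  B2 = {0, 2, 3}
Tree: B1–B2

The largest bag has 3 vertices, giving width 2; this decomposition certifies tw(G) ≤ 2. For the lower bound, the 3 vertices {0, 2, 3} are pairwise adjacent, and any tree decomposition puts a clique entirely inside one bag — forcing width ≥ 2. Combining the bounds, tw(G) = 2.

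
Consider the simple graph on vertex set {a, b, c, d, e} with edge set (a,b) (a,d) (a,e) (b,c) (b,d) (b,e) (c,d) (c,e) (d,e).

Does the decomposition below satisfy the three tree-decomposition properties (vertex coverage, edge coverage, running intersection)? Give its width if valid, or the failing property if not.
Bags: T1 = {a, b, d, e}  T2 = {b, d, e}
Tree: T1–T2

No — vertex c appears in no bag.

A tree decomposition must satisfy three properties: every vertex lies in some bag; for every edge, both endpoints lie together in some bag; and for every vertex, the bags containing it form a connected subtree. Here vertex c appears in no bag, so the decomposition is invalid.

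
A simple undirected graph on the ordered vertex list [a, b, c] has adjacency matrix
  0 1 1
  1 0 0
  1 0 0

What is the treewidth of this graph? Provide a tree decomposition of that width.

Each bag holds 2 vertices, so the decomposition has width 1, which upper-bounds the treewidth. G has an edge, so its treewidth is at least 1. The upper and lower bounds meet at 1, so that is the treewidth.

Treewidth 1.
Bags: B1 = {a, c}  B2 = {a, b}
Tree: B1–B2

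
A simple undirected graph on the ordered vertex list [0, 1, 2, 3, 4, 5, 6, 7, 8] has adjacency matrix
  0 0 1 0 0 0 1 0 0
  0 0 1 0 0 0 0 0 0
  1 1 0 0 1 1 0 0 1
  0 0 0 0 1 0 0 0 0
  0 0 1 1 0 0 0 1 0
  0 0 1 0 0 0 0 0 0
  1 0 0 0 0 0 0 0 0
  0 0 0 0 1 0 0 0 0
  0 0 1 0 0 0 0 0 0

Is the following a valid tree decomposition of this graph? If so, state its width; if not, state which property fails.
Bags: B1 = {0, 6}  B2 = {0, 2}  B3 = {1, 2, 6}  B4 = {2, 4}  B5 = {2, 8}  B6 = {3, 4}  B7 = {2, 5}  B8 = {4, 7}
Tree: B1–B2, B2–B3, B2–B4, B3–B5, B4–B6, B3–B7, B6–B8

No — bags containing vertex 6 are not connected in the tree.

A tree decomposition must satisfy three properties: every vertex lies in some bag; for every edge, both endpoints lie together in some bag; and for every vertex, the bags containing it form a connected subtree. Here bags containing vertex 6 are not connected in the tree, so the decomposition is invalid.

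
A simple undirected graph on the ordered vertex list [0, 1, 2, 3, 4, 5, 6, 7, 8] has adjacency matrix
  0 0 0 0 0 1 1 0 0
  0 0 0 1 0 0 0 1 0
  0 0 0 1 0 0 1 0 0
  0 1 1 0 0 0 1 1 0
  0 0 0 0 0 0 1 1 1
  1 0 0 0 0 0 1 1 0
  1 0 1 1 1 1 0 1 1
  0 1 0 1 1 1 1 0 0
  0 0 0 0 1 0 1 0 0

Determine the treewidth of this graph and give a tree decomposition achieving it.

Every bag has size at most 3, so the width is 3 − 1 = 2 and tw(G) ≤ 2. On the other hand G contains the 3-clique {1, 3, 7}. A clique must lie in a single bag of any decomposition, so no decomposition can have width below 2. Therefore the treewidth is 2.

Treewidth 2.
One such decomposition:
Bags: B1 = {3, 6, 7}  B2 = {2, 3, 6}  B3 = {5, 6, 7}  B4 = {1, 3, 7}  B5 = {4, 6, 7}  B6 = {0, 5, 6}  B7 = {4, 6, 8}
Tree: B1–B2, B1–B3, B1–B4, B3–B5, B3–B6, B5–B7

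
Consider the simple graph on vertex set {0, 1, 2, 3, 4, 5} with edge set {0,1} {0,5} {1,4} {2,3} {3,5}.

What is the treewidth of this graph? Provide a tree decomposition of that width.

Treewidth 1.
One optimal decomposition is:
Bags: B1 = {1, 4}  B2 = {0, 1}  B3 = {0, 5}  B4 = {3, 5}  B5 = {2, 3}
Tree: B1–B2, B2–B3, B3–B4, B4–B5

Each bag holds 2 vertices, so the decomposition has width 1, which upper-bounds the treewidth. G has an edge, so its treewidth is at least 1. The upper and lower bounds meet at 1, so that is the treewidth.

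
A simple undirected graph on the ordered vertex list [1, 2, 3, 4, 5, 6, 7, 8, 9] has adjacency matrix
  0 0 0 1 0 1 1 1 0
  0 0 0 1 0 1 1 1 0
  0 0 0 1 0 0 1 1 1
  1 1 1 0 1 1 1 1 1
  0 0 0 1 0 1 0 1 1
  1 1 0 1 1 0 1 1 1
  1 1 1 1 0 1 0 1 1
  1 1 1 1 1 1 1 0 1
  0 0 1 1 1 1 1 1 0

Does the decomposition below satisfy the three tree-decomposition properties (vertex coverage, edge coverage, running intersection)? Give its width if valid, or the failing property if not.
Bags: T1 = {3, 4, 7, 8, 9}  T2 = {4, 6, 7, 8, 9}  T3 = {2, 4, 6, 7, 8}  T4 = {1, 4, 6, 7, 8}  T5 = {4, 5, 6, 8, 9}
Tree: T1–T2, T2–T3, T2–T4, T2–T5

Yes; width 4.

Checking the three conditions: (i) the bags cover all of {1, 2, 3, 4, 5, 6, 7, 8, 9}; (ii) for each edge, some bag contains both endpoints; (iii) the bags containing any fixed vertex form a subtree. All hold, so the decomposition is valid with width 5 − 1 = 4.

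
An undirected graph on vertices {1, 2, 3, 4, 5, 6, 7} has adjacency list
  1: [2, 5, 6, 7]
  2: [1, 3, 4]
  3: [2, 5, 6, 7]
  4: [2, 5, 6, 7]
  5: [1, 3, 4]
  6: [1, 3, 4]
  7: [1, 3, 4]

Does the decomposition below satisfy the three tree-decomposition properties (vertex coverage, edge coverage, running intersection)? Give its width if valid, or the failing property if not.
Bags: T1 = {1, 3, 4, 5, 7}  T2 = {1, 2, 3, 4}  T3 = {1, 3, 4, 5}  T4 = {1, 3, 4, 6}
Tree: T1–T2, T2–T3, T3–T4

A tree decomposition must satisfy three properties: every vertex lies in some bag; for every edge, both endpoints lie together in some bag; and for every vertex, the bags containing it form a connected subtree. Here bags containing vertex 5 are not connected in the tree, so the decomposition is invalid.

No — bags containing vertex 5 are not connected in the tree.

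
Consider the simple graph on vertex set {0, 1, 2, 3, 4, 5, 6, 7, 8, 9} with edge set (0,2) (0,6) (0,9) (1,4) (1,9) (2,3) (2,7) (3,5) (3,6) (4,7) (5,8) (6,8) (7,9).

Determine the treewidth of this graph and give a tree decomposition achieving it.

Each bag holds 3 vertices, so the decomposition has width 2, which upper-bounds the treewidth. For the lower bound, G contains the cycle 4–1–9–7–4, so G is not a forest; only forests have treewidth ≤ 1, hence tw(G) ≥ 2. Combining the bounds, tw(G) = 2.

Treewidth 2.
Bags: B1 = {1, 4, 7}  B2 = {1, 7, 9}  B3 = {2, 7, 9}  B4 = {0, 2, 9}  B5 = {0, 2, 3}  B6 = {0, 3, 6}  B7 = {3, 5, 6}  B8 = {5, 6, 8}
Tree: B1–B2, B2–B3, B3–B4, B4–B5, B5–B6, B6–B7, B7–B8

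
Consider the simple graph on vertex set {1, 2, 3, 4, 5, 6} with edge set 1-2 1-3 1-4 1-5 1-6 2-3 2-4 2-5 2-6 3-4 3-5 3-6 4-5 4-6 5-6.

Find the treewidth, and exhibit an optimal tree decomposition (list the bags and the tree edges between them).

With just one bag of size 6, the width is 6 − 1 = 5, so tw(G) ≤ 5. On the other hand G contains the 6-clique {1, 2, 3, 4, 5, 6}. A clique must lie in a single bag of any decomposition, so no decomposition can have width below 5. Therefore the treewidth is 5.

Treewidth 5.
Bags: B1 = {1, 2, 3, 4, 5, 6}
Tree: (single bag)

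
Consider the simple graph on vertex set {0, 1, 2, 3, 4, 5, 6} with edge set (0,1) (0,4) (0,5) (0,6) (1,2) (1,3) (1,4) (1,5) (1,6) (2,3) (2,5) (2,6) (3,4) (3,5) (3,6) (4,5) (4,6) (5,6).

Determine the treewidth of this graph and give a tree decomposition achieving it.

Treewidth 4.
One such decomposition:
Bags: B1 = {1, 2, 3, 5, 6}  B2 = {1, 3, 4, 5, 6}  B3 = {0, 1, 4, 5, 6}
Tree: B1–B2, B2–B3

The largest bag has 5 vertices, giving width 4; this decomposition certifies tw(G) ≤ 4. Conversely, {0, 1, 4, 5, 6} is a clique of size 5, and the vertices of any clique must share a bag in every tree decomposition; so some bag has ≥ 5 vertices and tw(G) ≥ 4. The upper and lower bounds meet at 4, so that is the treewidth.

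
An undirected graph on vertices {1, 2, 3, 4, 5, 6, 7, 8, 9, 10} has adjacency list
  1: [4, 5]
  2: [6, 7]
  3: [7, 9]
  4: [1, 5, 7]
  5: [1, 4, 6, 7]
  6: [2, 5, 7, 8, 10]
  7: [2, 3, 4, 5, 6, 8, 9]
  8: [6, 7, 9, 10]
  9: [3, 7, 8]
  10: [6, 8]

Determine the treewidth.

2

A width-2 tree decomposition is:
Bags: B1 = {6, 7, 8}  B2 = {7, 8, 9}  B3 = {6, 8, 10}  B4 = {2, 6, 7}  B5 = {5, 6, 7}  B6 = {4, 5, 7}  B7 = {3, 7, 9}  B8 = {1, 4, 5}
Tree: B1–B2, B1–B3, B1–B4, B1–B5, B5–B6, B2–B7, B6–B8
Each bag holds 3 vertices, so the decomposition has width 2, which upper-bounds the treewidth. On the other hand G contains the 3-clique {1, 4, 5}. A clique must lie in a single bag of any decomposition, so no decomposition can have width below 2. Combining the bounds, tw(G) = 2.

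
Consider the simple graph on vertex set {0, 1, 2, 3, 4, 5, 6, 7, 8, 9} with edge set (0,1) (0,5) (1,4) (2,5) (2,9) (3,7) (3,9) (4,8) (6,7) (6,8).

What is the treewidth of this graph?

2

A width-2 tree decomposition is:
Bags: B1 = {3, 7, 9}  B2 = {2, 7, 9}  B3 = {2, 5, 7}  B4 = {0, 5, 7}  B5 = {0, 1, 7}  B6 = {1, 4, 7}  B7 = {4, 7, 8}  B8 = {6, 7, 8}
Tree: B1–B2, B2–B3, B3–B4, B4–B5, B5–B6, B6–B7, B7–B8
The largest bag has 3 vertices, giving width 2; this decomposition certifies tw(G) ≤ 2. The edges 7–3–9–2–5–0–1–4–8–6–7 form a cycle, so G is not a tree and its treewidth is at least 2. Therefore the treewidth is 2.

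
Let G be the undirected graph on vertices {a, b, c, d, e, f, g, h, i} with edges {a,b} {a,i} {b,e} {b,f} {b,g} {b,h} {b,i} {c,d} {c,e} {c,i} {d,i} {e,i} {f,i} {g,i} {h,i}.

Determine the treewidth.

A width-2 tree decomposition is:
Bags: B1 = {b, f, i}  B2 = {b, g, i}  B3 = {b, e, i}  B4 = {c, e, i}  B5 = {a, b, i}  B6 = {c, d, i}  B7 = {b, h, i}
Tree: B1–B2, B2–B3, B3–B4, B3–B5, B4–B6, B1–B7
Each bag holds 3 vertices, so the decomposition has width 2, which upper-bounds the treewidth. For the lower bound, the 3 vertices {c, d, i} are pairwise adjacent, and any tree decomposition puts a clique entirely inside one bag — forcing width ≥ 2. Combining the bounds, tw(G) = 2.

2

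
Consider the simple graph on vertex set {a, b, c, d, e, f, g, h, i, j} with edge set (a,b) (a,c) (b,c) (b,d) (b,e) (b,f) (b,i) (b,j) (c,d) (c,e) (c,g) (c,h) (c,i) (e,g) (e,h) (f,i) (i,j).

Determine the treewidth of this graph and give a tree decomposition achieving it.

Each bag holds 3 vertices, so the decomposition has width 2, which upper-bounds the treewidth. Conversely, {c, e, g} is a clique of size 3, and the vertices of any clique must share a bag in every tree decomposition; so some bag has ≥ 3 vertices and tw(G) ≥ 2. The upper and lower bounds meet at 2, so that is the treewidth.

Treewidth 2.
One optimal decomposition is:
Bags: B1 = {b, c, e}  B2 = {b, c, d}  B3 = {c, e, h}  B4 = {b, c, i}  B5 = {a, b, c}  B6 = {b, i, j}  B7 = {c, e, g}  B8 = {b, f, i}
Tree: B1–B2, B1–B3, B2–B4, B1–B5, B4–B6, B1–B7, B4–B8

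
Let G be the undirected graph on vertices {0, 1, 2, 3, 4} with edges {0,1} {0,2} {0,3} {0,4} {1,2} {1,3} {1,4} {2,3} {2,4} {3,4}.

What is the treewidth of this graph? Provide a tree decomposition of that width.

Treewidth 4.
Bags: B1 = {0, 1, 2, 3, 4}
Tree: (single bag)

With just one bag of size 5, the width is 5 − 1 = 4, so tw(G) ≤ 4. Conversely, {0, 1, 2, 3, 4} is a clique of size 5, and the vertices of any clique must share a bag in every tree decomposition; so some bag has ≥ 5 vertices and tw(G) ≥ 4. Hence tw(G) = 4 exactly.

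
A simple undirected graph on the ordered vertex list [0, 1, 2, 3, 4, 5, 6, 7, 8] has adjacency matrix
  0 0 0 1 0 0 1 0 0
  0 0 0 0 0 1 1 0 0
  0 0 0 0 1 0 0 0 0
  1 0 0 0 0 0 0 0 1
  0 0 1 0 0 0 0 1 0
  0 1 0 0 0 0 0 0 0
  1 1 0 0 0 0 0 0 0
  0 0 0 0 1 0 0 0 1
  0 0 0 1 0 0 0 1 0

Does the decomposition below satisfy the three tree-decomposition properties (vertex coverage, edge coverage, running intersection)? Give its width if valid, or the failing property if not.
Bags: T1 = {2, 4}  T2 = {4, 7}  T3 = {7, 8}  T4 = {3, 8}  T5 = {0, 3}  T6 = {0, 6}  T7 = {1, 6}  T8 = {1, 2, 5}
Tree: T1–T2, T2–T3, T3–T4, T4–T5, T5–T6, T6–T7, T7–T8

A tree decomposition must satisfy three properties: every vertex lies in some bag; for every edge, both endpoints lie together in some bag; and for every vertex, the bags containing it form a connected subtree. Here bags containing vertex 2 are not connected in the tree, so the decomposition is invalid.

No — bags containing vertex 2 are not connected in the tree.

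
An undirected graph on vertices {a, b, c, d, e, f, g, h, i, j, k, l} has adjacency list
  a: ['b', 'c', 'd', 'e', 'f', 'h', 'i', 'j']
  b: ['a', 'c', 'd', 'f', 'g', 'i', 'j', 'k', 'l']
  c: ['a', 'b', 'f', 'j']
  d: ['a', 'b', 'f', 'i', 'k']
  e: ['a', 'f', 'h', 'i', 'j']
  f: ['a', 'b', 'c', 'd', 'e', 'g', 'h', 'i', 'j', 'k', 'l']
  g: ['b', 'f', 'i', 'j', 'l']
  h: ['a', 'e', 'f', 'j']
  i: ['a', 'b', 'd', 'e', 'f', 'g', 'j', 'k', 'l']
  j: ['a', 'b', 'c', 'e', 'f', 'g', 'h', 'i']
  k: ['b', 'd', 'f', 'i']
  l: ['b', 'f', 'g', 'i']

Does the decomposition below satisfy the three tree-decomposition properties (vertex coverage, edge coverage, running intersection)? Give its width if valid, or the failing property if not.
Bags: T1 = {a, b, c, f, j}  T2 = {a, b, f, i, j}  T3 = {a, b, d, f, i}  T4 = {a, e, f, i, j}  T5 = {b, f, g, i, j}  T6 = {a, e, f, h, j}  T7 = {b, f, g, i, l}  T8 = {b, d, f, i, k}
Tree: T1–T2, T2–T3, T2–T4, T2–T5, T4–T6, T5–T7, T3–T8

Yes; width 4.

Vertex coverage: the bags together contain {a, b, c, d, e, f, g, h, i, j, k, l}, the full vertex set. Edge coverage: each edge of G has both endpoints in at least one bag. Running intersection: for every vertex, the bags containing it form a connected subtree. All three properties hold, so this is a valid tree decomposition of width max|bag| − 1 = 4, and hence tw(G) ≤ 4.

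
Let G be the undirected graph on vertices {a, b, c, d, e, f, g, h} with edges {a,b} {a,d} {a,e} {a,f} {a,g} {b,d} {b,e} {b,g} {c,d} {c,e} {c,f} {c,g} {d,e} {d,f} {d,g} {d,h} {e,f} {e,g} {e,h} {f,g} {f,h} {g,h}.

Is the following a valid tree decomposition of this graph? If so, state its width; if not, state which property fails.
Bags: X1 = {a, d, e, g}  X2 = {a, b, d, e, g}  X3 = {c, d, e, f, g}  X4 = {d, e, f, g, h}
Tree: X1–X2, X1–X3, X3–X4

A tree decomposition must satisfy three properties: every vertex lies in some bag; for every edge, both endpoints lie together in some bag; and for every vertex, the bags containing it form a connected subtree. Here edge (f,a) lies in no bag, so the decomposition is invalid.

No — edge (f,a) lies in no bag.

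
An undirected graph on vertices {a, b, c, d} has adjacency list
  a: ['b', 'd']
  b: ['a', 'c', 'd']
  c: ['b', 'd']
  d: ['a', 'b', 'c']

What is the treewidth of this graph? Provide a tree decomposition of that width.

Treewidth 2.
One such decomposition:
Bags: B1 = {a, b, d}  B2 = {b, c, d}
Tree: B1–B2

The largest bag has 3 vertices, giving width 2; this decomposition certifies tw(G) ≤ 2. For the lower bound, the 3 vertices {b, c, d} are pairwise adjacent, and any tree decomposition puts a clique entirely inside one bag — forcing width ≥ 2. Combining the bounds, tw(G) = 2.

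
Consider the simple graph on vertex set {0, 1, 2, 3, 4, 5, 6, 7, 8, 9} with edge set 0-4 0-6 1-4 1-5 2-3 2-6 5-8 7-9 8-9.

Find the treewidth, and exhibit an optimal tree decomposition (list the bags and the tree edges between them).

The largest bag has 2 vertices, giving width 1; this decomposition certifies tw(G) ≤ 1. G has an edge, so its treewidth is at least 1. Hence tw(G) = 1 exactly.

Treewidth 1.
One optimal decomposition is:
Bags: B1 = {2, 3}  B2 = {2, 6}  B3 = {0, 6}  B4 = {0, 4}  B5 = {1, 4}  B6 = {1, 5}  B7 = {5, 8}  B8 = {8, 9}  B9 = {7, 9}
Tree: B1–B2, B2–B3, B3–B4, B4–B5, B5–B6, B6–B7, B7–B8, B8–B9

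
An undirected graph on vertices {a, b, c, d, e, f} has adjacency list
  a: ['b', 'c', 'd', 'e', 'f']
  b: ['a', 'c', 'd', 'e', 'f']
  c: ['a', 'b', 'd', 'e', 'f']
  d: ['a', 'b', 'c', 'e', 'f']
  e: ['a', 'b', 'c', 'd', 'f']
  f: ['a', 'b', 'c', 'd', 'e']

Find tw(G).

A width-5 tree decomposition is:
Bags: B1 = {a, b, c, d, e, f}
Tree: (single bag)
With just one bag of size 6, the width is 6 − 1 = 5, so tw(G) ≤ 5. On the other hand G contains the 6-clique {a, b, c, d, e, f}. A clique must lie in a single bag of any decomposition, so no decomposition can have width below 5. Therefore the treewidth is 5.

5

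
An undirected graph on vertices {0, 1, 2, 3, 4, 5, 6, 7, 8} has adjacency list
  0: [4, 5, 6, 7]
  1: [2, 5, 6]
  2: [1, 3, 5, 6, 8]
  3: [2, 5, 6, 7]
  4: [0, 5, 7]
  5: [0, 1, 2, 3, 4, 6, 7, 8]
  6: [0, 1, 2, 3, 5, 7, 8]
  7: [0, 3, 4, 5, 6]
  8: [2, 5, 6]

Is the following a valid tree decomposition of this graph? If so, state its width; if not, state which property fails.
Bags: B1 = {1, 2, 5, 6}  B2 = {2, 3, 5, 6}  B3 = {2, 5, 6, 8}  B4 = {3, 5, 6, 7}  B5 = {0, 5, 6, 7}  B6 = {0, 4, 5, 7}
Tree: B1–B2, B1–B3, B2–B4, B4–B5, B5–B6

Vertex coverage: the bags together contain {0, 1, 2, 3, 4, 5, 6, 7, 8}, the full vertex set. Edge coverage: each edge of G has both endpoints in at least one bag. Running intersection: for every vertex, the bags containing it form a connected subtree. All three properties hold, so this is a valid tree decomposition of width max|bag| − 1 = 3, and hence tw(G) ≤ 3.

Yes; width 3.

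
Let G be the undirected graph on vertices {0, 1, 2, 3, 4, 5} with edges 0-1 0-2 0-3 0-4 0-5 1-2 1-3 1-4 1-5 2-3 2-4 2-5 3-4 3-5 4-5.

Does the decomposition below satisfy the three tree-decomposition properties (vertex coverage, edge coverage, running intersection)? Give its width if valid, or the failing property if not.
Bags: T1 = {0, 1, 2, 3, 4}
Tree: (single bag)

No — vertex 5 appears in no bag.

A tree decomposition must satisfy three properties: every vertex lies in some bag; for every edge, both endpoints lie together in some bag; and for every vertex, the bags containing it form a connected subtree. Here vertex 5 appears in no bag, so the decomposition is invalid.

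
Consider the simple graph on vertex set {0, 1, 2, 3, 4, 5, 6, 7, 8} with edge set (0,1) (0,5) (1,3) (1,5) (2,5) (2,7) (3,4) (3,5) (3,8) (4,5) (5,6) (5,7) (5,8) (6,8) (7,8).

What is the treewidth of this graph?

A width-2 tree decomposition is:
Bags: B1 = {3, 4, 5}  B2 = {1, 3, 5}  B3 = {3, 5, 8}  B4 = {0, 1, 5}  B5 = {5, 6, 8}  B6 = {5, 7, 8}  B7 = {2, 5, 7}
Tree: B1–B2, B1–B3, B2–B4, B3–B5, B3–B6, B6–B7
Each bag holds 3 vertices, so the decomposition has width 2, which upper-bounds the treewidth. On the other hand G contains the 3-clique {0, 1, 5}. A clique must lie in a single bag of any decomposition, so no decomposition can have width below 2. Combining the bounds, tw(G) = 2.

2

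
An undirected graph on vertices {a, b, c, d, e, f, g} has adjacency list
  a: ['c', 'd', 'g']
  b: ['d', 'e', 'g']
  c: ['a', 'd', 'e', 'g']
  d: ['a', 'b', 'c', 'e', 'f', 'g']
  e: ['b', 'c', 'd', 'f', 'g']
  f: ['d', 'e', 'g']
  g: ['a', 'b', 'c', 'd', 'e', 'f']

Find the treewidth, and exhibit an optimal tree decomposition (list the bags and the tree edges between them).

Every bag has size at most 4, so the width is 4 − 1 = 3 and tw(G) ≤ 3. For the lower bound, the 4 vertices {c, d, e, g} are pairwise adjacent, and any tree decomposition puts a clique entirely inside one bag — forcing width ≥ 3. Combining the bounds, tw(G) = 3.

Treewidth 3.
Bags: B1 = {b, d, e, g}  B2 = {d, e, f, g}  B3 = {c, d, e, g}  B4 = {a, c, d, g}
Tree: B1–B2, B2–B3, B3–B4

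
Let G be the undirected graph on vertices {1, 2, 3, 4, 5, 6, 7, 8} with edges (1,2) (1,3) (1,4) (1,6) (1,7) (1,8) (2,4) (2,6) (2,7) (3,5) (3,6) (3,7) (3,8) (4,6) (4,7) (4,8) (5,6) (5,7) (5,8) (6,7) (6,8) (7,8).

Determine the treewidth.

4

A width-4 tree decomposition is:
Bags: B1 = {3, 5, 6, 7, 8}  B2 = {1, 3, 6, 7, 8}  B3 = {1, 4, 6, 7, 8}  B4 = {1, 2, 4, 6, 7}
Tree: B1–B2, B2–B3, B3–B4
The largest bag has 5 vertices, giving width 4; this decomposition certifies tw(G) ≤ 4. On the other hand G contains the 5-clique {1, 3, 6, 7, 8}. A clique must lie in a single bag of any decomposition, so no decomposition can have width below 4. Therefore the treewidth is 4.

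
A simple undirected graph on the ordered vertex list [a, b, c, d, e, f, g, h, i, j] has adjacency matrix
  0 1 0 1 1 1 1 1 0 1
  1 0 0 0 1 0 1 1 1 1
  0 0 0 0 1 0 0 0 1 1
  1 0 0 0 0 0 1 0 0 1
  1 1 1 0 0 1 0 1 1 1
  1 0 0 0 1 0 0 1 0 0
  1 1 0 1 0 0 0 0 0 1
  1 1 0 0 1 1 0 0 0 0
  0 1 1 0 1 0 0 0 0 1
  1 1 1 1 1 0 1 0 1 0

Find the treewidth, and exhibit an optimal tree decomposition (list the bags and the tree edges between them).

Treewidth 3.
One such decomposition:
Bags: B1 = {a, b, e, j}  B2 = {a, b, g, j}  B3 = {b, e, i, j}  B4 = {c, e, i, j}  B5 = {a, b, e, h}  B6 = {a, e, f, h}  B7 = {a, d, g, j}
Tree: B1–B2, B1–B3, B3–B4, B1–B5, B5–B6, B2–B7

The largest bag has 4 vertices, giving width 3; this decomposition certifies tw(G) ≤ 3. On the other hand G contains the 4-clique {c, e, i, j}. A clique must lie in a single bag of any decomposition, so no decomposition can have width below 3. Hence tw(G) = 3 exactly.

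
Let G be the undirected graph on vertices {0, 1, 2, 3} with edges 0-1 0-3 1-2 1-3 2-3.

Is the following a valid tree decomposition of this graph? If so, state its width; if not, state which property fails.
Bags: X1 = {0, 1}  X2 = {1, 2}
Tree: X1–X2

A tree decomposition must satisfy three properties: every vertex lies in some bag; for every edge, both endpoints lie together in some bag; and for every vertex, the bags containing it form a connected subtree. Here vertex 3 appears in no bag, so the decomposition is invalid.

No — vertex 3 appears in no bag.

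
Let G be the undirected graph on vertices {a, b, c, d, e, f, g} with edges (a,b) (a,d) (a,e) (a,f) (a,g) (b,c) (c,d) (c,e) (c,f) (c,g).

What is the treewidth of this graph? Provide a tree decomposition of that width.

Treewidth 2.
Bags: B1 = {a, c, g}  B2 = {a, b, c}  B3 = {a, c, e}  B4 = {a, c, f}  B5 = {a, c, d}
Tree: B1–B2, B2–B3, B3–B4, B4–B5

Each bag holds 3 vertices, so the decomposition has width 2, which upper-bounds the treewidth. The edges a–g–c–b–a form a cycle, so G is not a tree and its treewidth is at least 2. Combining the bounds, tw(G) = 2.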